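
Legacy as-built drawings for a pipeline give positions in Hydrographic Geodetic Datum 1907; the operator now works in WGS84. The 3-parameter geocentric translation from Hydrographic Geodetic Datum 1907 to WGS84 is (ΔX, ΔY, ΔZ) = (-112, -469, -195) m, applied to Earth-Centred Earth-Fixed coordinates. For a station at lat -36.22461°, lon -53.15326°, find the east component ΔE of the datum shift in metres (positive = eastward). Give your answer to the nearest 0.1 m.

ΔE = -370.9 m

The local east axis at (φ, λ) is (−sin λ, cos λ, 0), so ΔE = −sin(-53.15326°)·(-112) + cos(-53.15326°)·(-469) = -370.88 m.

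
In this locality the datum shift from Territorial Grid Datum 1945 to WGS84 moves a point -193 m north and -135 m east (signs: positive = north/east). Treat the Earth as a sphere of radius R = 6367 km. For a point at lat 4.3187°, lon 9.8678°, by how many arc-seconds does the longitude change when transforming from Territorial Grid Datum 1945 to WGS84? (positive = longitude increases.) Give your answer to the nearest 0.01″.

Δλ = -4.39″

At latitude 4.3187°, cos φ = 0.997161.
One radian of longitude at latitude φ spans R cos φ, so Δλ = ΔE / (R cos φ) = -135.0 / (6367000 × 0.997161) = -2.1263e-05 rad = -4.386″.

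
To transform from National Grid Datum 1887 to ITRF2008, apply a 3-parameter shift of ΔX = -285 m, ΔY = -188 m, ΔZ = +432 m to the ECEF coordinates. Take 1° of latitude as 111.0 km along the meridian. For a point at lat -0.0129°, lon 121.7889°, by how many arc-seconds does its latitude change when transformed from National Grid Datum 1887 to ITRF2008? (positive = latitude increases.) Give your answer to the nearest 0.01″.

Δφ = 14.01″

sin φ = -0.000225, cos φ = 1.000000, sin λ = 0.849995, cos λ = -0.526791.
North component: ΔN = −sin φ cos λ·ΔX − sin φ sin λ·ΔY + cos φ·ΔZ = −(-0.000225)(-0.526791)(-285) − (-0.000225)(0.849995)(-188) + (1.000000)(432) = 432.00 m.
1° of latitude spans 111000 m, so Δφ = 432.00 / 111000 × 3600 = 14.011″.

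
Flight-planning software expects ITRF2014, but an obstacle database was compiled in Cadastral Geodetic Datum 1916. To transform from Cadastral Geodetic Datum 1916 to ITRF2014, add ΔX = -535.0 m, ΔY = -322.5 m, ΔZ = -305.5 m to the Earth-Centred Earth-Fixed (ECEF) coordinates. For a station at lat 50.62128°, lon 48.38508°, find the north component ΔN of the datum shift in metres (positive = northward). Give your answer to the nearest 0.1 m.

The local north axis is (−sin φ cos λ, −sin φ sin λ, cos φ), giving ΔN = 274.640 + 186.370 − 193.822 = 267.19 m.

ΔN = 267.2 m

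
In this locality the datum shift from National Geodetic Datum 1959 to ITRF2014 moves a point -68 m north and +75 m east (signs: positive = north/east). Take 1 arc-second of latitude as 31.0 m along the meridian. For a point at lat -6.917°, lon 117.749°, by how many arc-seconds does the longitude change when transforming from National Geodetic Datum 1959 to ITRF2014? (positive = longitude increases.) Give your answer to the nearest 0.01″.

Δλ = 2.44″

At latitude -6.917°, cos φ = 0.992722.
1″ of longitude at this latitude = 31.00 × cos φ = 30.7744 m, so Δλ = 75.0 / 30.7744 = 2.437″.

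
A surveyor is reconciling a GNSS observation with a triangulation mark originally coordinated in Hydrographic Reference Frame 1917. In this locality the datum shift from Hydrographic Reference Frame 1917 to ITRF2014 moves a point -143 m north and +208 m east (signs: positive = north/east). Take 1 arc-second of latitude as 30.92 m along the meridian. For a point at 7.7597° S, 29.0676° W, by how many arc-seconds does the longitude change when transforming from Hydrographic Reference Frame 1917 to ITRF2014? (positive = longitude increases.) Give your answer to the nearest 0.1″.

At latitude -7.7597°, cos φ = 0.990843.
1″ of longitude at this latitude = 30.92 × cos φ = 30.6369 m, so Δλ = 208.0 / 30.6369 = 6.789″.

Δλ = 6.8″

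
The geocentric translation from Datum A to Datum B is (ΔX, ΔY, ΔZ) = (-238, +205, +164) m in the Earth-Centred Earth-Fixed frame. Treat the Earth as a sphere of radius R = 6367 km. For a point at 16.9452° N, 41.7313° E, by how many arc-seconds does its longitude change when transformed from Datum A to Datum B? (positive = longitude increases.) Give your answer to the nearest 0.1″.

Δλ = 10.5″

sin φ = 0.291457, cos φ = 0.956584, sin λ = 0.665638, cos λ = 0.746275.
East component: ΔE = −sin λ·ΔX + cos λ·ΔY = −(0.665638)(-238) + (0.746275)(205) = 311.41 m.
1° of latitude spans πR/180 = 111125 m; at latitude φ, 1° of longitude spans that × cos φ = 106300.5 m, so Δλ = 311.41 / 106300.5 × 3600 = 10.546″.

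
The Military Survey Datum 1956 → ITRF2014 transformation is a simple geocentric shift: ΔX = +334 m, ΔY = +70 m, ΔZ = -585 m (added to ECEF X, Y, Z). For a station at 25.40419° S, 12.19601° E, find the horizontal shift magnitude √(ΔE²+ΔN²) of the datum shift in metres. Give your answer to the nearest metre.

382 m

The local east axis at (φ, λ) is (−sin λ, cos λ, 0), so ΔE = −sin(12.19601°)·334 + cos(12.19601°)·70 = -2.14 m.
The local north axis is (−sin φ cos λ, −sin φ sin λ, cos φ), giving ΔN = 140.053 + 6.344 − 528.433 = -382.04 m.
Horizontal magnitude = √(ΔE² + ΔN²) = √((-2.14)² + (-382.04)²) = 382.04 m.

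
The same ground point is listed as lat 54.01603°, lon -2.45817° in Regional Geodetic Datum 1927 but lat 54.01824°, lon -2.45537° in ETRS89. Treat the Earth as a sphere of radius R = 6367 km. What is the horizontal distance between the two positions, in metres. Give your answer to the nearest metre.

306 m

Δφ = 54.01824° − 54.01603° = +0.00221°; Δλ = -2.45537° − -2.45817° = +0.00280°.
1° along a meridian = πR/180 = 111125 m.
ΔN = Δφ × 111125 = 245.6 m; ΔE = Δλ × 111125 × cos(54.01603°) = +0.00280 × 111125 × 0.587559 = 182.8 m.
Distance = √(ΔE² + ΔN²) = √(182.8² + 245.6²) = 306.2 m.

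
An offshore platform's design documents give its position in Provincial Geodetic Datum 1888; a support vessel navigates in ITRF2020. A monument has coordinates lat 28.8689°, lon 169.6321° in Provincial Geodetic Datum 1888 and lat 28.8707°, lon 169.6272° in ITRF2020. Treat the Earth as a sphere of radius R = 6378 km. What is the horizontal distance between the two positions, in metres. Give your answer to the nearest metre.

Δφ = 28.8707° − 28.8689° = +0.0018°; Δλ = 169.6272° − 169.6321° = -0.0049°.
1° along a meridian = πR/180 = 111317 m.
ΔN = Δφ × 111317 = 200.4 m; ΔE = Δλ × 111317 × cos(28.8689°) = -0.0049 × 111317 × 0.875727 = -477.7 m.
Distance = √(ΔE² + ΔN²) = √((-477.7)² + 200.4²) = 518.0 m.

518 m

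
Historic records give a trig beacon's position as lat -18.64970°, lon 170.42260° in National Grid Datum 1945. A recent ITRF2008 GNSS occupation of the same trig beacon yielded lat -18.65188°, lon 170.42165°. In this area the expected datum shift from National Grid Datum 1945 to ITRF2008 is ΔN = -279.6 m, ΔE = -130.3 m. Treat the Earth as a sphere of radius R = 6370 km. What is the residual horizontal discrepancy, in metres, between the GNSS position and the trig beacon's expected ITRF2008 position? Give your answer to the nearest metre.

48 m

Observed coordinate differences: Δφ = -0.00218°, Δλ = -0.00095°.
Converting to metres (1° lat = 111177 m, cos φ = 0.947491): observed ΔN = -242.4 m, observed ΔE = -100.1 m.
Subtracting the expected shift leaves a residual of -242.4 − (-279.6) = 37.2 m north and -100.1 − (-130.3) = 30.2 m east.
Residual distance = √(37.2² + 30.2²) = 48.0 m.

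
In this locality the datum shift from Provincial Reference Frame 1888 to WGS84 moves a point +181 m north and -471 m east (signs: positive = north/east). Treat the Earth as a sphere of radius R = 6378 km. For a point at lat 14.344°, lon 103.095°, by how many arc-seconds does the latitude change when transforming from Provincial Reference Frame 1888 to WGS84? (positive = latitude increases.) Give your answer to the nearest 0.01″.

On a sphere of radius R, 1 rad of latitude = R, so Δφ = ΔN / R = 181.0 / 6378000 = 2.8379e-05 rad = 5.854″.

Δφ = 5.85″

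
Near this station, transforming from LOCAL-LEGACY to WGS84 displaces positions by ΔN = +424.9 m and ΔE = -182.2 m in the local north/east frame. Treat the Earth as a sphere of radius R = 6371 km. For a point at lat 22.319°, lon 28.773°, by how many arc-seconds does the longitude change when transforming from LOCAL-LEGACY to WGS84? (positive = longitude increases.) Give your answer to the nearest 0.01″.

Δλ = -6.38″

At latitude 22.319°, cos φ = 0.925084.
One radian of longitude at latitude φ spans R cos φ, so Δλ = ΔE / (R cos φ) = -182.2 / (6371000 × 0.925084) = -3.0914e-05 rad = -6.377″.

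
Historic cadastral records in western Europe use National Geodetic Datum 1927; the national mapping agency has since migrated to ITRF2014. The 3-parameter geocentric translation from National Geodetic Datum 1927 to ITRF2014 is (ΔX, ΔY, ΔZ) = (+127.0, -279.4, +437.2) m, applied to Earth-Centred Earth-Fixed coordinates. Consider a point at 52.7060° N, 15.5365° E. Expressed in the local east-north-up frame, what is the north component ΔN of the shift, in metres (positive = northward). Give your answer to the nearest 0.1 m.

ΔN = 227.1 m

The local north axis is (−sin φ cos λ, −sin φ sin λ, cos φ), giving ΔN = -97.341 + 59.536 + 264.902 = 227.10 m.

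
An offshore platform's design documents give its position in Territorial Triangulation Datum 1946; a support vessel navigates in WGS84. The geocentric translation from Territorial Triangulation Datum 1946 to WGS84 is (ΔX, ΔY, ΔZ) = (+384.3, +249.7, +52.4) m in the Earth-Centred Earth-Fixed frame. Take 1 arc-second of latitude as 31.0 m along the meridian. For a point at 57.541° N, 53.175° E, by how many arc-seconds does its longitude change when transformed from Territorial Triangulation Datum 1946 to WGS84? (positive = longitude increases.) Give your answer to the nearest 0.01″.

Δλ = -9.49″

sin φ = 0.843776, cos φ = 0.536696, sin λ = 0.800470, cos λ = 0.599373.
East component: ΔE = −sin λ·ΔX + cos λ·ΔY = −(0.800470)(384.3) + (0.599373)(249.7) = -157.96 m.
1° of latitude spans 3600 × 31.00 = 111600 m; at latitude φ, 1° of longitude spans that × cos φ = 59895.3 m, so Δλ = -157.96 / 59895.3 × 3600 = -9.494″.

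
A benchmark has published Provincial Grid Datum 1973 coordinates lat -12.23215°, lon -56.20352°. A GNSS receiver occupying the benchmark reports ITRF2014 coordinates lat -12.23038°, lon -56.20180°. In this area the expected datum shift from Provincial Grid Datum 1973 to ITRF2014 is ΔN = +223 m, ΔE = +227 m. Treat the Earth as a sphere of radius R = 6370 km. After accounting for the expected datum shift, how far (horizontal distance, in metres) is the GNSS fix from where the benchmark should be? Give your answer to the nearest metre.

48 m

Observed coordinate differences: Δφ = +0.00177°, Δλ = +0.00172°.
Converting to metres (1° lat = 111177 m, cos φ = 0.977297): observed ΔN = 196.8 m, observed ΔE = 186.9 m.
Subtracting the expected shift leaves a residual of 196.8 − (223) = -26.2 m north and 186.9 − (227) = -40.1 m east.
Residual distance = √((-26.2)² + (-40.1)²) = 47.9 m.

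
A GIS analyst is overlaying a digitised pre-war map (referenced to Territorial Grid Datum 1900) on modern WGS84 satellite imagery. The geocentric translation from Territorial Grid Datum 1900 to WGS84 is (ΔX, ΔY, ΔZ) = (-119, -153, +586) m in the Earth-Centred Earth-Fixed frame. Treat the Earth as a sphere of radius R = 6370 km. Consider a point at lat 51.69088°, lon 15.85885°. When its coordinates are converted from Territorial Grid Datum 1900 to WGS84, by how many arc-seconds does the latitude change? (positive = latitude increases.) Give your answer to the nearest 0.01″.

Δφ = 15.73″

sin φ = 0.784678, cos φ = 0.619904, sin λ = 0.273268, cos λ = 0.961938.
North component: ΔN = −sin φ cos λ·ΔX − sin φ sin λ·ΔY + cos φ·ΔZ = −(0.784678)(0.961938)(-119) − (0.784678)(0.273268)(-153) + (0.619904)(586) = 485.89 m.
1° of latitude spans πR/180 = 111177 m, so Δφ = 485.89 / 111177 × 3600 = 15.734″.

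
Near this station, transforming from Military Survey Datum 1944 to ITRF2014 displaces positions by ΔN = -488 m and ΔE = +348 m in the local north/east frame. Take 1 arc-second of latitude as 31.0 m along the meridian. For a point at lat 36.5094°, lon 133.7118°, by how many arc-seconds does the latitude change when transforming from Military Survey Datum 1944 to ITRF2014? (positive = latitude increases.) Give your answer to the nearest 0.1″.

1″ of latitude = 31.00 m, so Δφ = -488.0 / 31.00 = -15.742″.

Δφ = -15.7″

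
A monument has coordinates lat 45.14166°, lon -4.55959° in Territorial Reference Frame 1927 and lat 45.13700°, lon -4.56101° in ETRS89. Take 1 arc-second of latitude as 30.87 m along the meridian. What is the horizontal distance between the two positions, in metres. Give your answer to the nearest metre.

530 m

Δφ = 45.13700° − 45.14166° = -0.00466°; Δλ = -4.56101° − -4.55959° = -0.00142°.
1° of latitude = 3600 × 30.87 = 111132 m.
ΔN = Δφ × 111132 = -517.9 m; ΔE = Δλ × 111132 × cos(45.14166°) = -0.00142 × 111132 × 0.705356 = -111.3 m.
Distance = √(ΔE² + ΔN²) = √((-111.3)² + (-517.9)²) = 529.7 m.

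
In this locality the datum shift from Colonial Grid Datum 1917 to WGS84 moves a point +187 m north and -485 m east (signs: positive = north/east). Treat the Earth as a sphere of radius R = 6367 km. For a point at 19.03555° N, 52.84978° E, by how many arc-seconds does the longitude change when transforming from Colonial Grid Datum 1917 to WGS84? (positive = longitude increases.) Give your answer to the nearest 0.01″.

At latitude 19.03555°, cos φ = 0.945316.
One radian of longitude at latitude φ spans R cos φ, so Δλ = ΔE / (R cos φ) = -485.0 / (6367000 × 0.945316) = -8.0580e-05 rad = -16.621″.

Δλ = -16.62″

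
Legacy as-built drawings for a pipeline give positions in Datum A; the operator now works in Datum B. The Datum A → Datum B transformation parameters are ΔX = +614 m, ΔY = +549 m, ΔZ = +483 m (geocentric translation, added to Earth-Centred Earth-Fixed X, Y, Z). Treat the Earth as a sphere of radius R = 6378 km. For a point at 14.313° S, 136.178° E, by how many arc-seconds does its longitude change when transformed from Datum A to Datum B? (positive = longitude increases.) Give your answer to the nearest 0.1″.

Δλ = -27.4″

sin φ = -0.247219, cos φ = 0.968960, sin λ = 0.692420, cos λ = -0.721494.
East component: ΔE = −sin λ·ΔX + cos λ·ΔY = −(0.692420)(614) + (-0.721494)(549) = -821.25 m.
1° of latitude spans πR/180 = 111317 m; at latitude φ, 1° of longitude spans that × cos φ = 107861.8 m, so Δλ = -821.25 / 107861.8 × 3600 = -27.410″.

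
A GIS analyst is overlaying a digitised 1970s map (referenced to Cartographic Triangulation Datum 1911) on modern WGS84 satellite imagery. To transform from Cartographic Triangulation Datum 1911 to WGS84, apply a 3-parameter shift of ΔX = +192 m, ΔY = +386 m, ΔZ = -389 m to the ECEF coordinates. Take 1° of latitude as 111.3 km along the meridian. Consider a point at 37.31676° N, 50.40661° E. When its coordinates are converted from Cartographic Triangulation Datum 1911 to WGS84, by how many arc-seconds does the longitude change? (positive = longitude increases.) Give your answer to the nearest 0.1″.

Δλ = 4.0″

sin φ = 0.606221, cos φ = 0.795296, sin λ = 0.770587, cos λ = 0.637335.
East component: ΔE = −sin λ·ΔX + cos λ·ΔY = −(0.770587)(192) + (0.637335)(386) = 98.06 m.
1° of latitude spans 111300 m; at latitude φ, 1° of longitude spans that × cos φ = 88516.5 m, so Δλ = 98.06 / 88516.5 × 3600 = 3.988″.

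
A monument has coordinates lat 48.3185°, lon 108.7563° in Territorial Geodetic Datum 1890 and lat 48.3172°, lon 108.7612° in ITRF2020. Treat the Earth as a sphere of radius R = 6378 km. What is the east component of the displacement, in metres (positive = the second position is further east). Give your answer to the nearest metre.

Δφ = 48.3172° − 48.3185° = -0.0013°; Δλ = 108.7612° − 108.7563° = +0.0049°.
1° along a meridian = πR/180 = 111317 m.
ΔN = Δφ × 111317 = -144.7 m; ΔE = Δλ × 111317 × cos(48.3185°) = +0.0049 × 111317 × 0.664989 = 362.7 m.

ΔE = 363 m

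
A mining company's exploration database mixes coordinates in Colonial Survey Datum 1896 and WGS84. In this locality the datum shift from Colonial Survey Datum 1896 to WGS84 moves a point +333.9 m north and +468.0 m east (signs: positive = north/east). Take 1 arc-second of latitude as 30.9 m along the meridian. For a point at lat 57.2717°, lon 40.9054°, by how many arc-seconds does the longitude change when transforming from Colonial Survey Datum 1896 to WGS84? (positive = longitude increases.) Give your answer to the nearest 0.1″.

At latitude 57.2717°, cos φ = 0.540656.
1″ of longitude at this latitude = 30.90 × cos φ = 16.7063 m, so Δλ = 468.0 / 16.7063 = 28.013″.

Δλ = 28.0″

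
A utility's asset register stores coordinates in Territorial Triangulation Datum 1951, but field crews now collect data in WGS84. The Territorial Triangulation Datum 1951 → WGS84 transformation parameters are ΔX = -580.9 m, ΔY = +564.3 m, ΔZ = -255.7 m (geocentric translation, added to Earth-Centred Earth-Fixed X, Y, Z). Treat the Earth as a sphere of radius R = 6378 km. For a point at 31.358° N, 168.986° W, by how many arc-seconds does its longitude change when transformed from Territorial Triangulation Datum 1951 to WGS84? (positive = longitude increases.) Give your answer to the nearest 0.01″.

Δλ = -25.18″

sin φ = 0.520384, cos φ = 0.853932, sin λ = -0.191049, cos λ = -0.981581.
East component: ΔE = −sin λ·ΔX + cos λ·ΔY = −(-0.191049)(-580.9) + (-0.981581)(564.3) = -664.89 m.
1° of latitude spans πR/180 = 111317 m; at latitude φ, 1° of longitude spans that × cos φ = 95057.3 m, so Δλ = -664.89 / 95057.3 × 3600 = -25.181″.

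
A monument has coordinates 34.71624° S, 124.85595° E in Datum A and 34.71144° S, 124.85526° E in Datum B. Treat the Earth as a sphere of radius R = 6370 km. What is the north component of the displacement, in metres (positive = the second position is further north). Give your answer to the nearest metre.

ΔN = 534 m

Δφ = -34.71144° − -34.71624° = +0.00480°; Δλ = 124.85526° − 124.85595° = -0.00069°.
1° along a meridian = πR/180 = 111177 m.
ΔN = Δφ × 111177 = 533.7 m; ΔE = Δλ × 111177 × cos(-34.71624°) = -0.00069 × 111177 × 0.821983 = -63.1 m.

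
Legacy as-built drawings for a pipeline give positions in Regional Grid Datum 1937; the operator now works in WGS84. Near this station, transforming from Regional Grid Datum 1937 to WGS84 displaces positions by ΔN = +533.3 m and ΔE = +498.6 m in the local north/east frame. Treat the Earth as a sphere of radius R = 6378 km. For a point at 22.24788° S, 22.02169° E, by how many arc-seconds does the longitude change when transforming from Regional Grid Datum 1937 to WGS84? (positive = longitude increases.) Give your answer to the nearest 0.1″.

At latitude -22.24788°, cos φ = 0.925555.
One radian of longitude at latitude φ spans R cos φ, so Δλ = ΔE / (R cos φ) = 498.6 / (6378000 × 0.925555) = 8.4463e-05 rad = 17.422″.

Δλ = 17.4″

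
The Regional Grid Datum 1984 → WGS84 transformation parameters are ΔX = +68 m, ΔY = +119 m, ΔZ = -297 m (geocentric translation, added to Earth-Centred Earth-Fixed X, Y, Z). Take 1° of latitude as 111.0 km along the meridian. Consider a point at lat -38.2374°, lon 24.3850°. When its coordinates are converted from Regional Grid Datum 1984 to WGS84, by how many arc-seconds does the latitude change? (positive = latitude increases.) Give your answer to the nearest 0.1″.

sin φ = -0.618921, cos φ = 0.785453, sin λ = 0.412866, cos λ = 0.910792.
North component: ΔN = −sin φ cos λ·ΔX − sin φ sin λ·ΔY + cos φ·ΔZ = −(-0.618921)(0.910792)(68) − (-0.618921)(0.412866)(119) + (0.785453)(-297) = -164.54 m.
1° of latitude spans 111000 m, so Δφ = -164.54 / 111000 × 3600 = -5.336″.

Δφ = -5.3″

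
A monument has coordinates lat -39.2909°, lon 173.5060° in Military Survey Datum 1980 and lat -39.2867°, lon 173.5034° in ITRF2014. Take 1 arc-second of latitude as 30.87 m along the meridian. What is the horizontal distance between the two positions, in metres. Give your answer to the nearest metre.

Δφ = -39.2867° − -39.2909° = +0.0042°; Δλ = 173.5034° − 173.5060° = -0.0026°.
1° of latitude = 3600 × 30.87 = 111132 m.
ΔN = Δφ × 111132 = 466.8 m; ΔE = Δλ × 111132 × cos(-39.2909°) = -0.0026 × 111132 × 0.773941 = -223.6 m.
Distance = √(ΔE² + ΔN²) = √((-223.6)² + 466.8²) = 517.6 m.

518 m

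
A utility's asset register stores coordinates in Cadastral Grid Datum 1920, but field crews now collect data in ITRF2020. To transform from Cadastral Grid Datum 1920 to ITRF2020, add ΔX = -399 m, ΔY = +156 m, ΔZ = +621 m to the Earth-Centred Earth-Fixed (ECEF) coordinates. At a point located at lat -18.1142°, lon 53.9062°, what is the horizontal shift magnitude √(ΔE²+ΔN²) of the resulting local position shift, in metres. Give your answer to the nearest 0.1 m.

The local east axis at (φ, λ) is (−sin λ, cos λ, 0), so ΔE = −sin(53.9062°)·(-399) + cos(53.9062°)·156 = 414.31 m.
The local north axis is (−sin φ cos λ, −sin φ sin λ, cos φ), giving ΔN = -73.081 + 39.192 + 590.222 = 556.33 m.
Horizontal magnitude = √(ΔE² + ΔN²) = √(414.31² + 556.33²) = 693.66 m.

693.7 m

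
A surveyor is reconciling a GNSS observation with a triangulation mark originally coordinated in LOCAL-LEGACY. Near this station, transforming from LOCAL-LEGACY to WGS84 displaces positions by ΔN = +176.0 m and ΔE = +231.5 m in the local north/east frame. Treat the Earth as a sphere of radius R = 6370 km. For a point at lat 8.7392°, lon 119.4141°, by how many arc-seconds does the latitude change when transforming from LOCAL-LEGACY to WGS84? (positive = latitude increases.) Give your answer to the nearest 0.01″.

Δφ = 5.70″

On a sphere of radius R, 1 rad of latitude = R, so Δφ = ΔN / R = 176.0 / 6370000 = 2.7630e-05 rad = 5.699″.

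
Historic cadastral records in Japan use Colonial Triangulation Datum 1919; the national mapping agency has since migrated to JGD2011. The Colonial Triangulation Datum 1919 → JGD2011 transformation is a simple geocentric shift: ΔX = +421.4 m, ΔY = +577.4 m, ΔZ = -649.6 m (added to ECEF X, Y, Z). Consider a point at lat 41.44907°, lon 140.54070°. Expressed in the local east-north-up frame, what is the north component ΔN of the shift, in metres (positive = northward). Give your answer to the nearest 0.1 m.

The local north axis is (−sin φ cos λ, −sin φ sin λ, cos φ), giving ΔN = 215.369 − 242.907 − 486.904 = -514.44 m.

ΔN = -514.4 m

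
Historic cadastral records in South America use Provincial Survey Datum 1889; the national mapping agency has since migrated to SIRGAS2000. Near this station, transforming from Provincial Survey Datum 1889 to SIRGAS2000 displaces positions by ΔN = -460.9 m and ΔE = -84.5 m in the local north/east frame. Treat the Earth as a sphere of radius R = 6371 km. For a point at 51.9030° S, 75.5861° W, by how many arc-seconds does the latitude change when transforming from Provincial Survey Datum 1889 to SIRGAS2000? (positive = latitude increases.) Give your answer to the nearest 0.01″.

On a sphere of radius R, 1 rad of latitude = R, so Δφ = ΔN / R = -460.9 / 6371000 = -7.2343e-05 rad = -14.922″.

Δφ = -14.92″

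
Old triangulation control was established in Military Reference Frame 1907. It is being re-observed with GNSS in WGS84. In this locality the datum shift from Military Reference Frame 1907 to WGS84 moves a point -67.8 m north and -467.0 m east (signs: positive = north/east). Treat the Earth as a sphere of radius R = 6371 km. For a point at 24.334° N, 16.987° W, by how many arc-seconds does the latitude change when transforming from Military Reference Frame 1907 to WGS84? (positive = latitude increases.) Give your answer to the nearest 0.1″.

Δφ = -2.2″

On a sphere of radius R, 1 rad of latitude = R, so Δφ = ΔN / R = -67.8 / 6371000 = -1.0642e-05 rad = -2.195″.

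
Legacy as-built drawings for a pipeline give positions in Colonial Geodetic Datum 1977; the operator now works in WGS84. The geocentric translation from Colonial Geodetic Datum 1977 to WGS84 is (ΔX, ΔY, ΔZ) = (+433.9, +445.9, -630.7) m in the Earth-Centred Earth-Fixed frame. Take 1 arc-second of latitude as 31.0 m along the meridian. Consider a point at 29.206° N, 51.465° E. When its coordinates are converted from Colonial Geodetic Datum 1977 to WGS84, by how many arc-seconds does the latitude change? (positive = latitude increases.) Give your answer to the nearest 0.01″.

sin φ = 0.487951, cos φ = 0.872871, sin λ = 0.782228, cos λ = 0.622993.
North component: ΔN = −sin φ cos λ·ΔX − sin φ sin λ·ΔY + cos φ·ΔZ = −(0.487951)(0.622993)(433.9) − (0.487951)(0.782228)(445.9) + (0.872871)(-630.7) = -852.62 m.
1° of latitude spans 3600 × 31.00 = 111600 m, so Δφ = -852.62 / 111600 × 3600 = -27.504″.

Δφ = -27.50″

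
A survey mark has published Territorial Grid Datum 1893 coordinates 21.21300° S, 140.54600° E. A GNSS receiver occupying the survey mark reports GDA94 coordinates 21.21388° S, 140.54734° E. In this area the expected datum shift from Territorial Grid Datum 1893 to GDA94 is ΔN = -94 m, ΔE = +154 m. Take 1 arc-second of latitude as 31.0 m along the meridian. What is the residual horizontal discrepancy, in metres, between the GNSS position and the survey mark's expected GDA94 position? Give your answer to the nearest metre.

Observed coordinate differences: Δφ = -0.00088°, Δλ = +0.00134°.
Converting to metres (1° lat = 111600 m, cos φ = 0.932242): observed ΔN = -98.2 m, observed ΔE = 139.4 m.
Subtracting the expected shift leaves a residual of -98.2 − (-94) = -4.2 m north and 139.4 − (154) = -14.6 m east.
Residual distance = √((-4.2)² + (-14.6)²) = 15.2 m.

15 m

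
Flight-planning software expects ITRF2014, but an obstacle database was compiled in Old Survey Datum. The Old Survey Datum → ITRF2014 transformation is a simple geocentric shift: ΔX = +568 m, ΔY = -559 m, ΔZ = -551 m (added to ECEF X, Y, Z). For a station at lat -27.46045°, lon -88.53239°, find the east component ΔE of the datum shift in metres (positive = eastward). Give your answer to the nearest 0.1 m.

ΔE = 553.5 m

At φ = -27.46045°, λ = -88.53239°: sin φ = -0.461136, cos φ = 0.887329, sin λ = -0.999672, cos λ = 0.025612.
ΔE = −sin λ·ΔX + cos λ·ΔY = −(-0.999672)·(568) + (0.025612)·(-559) = 553.50 m.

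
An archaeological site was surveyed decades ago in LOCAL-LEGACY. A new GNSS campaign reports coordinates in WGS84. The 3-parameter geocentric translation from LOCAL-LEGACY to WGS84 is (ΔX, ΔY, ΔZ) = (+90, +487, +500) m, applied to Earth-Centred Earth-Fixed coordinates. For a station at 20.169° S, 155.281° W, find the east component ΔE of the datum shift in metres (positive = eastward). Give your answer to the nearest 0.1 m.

At φ = -20.169°, λ = -155.281°: sin φ = -0.344790, cos φ = 0.938680, sin λ = -0.418168, cos λ = -0.908370.
ΔE = −sin λ·ΔX + cos λ·ΔY = −(-0.418168)·(90) + (-0.908370)·(487) = -404.74 m.

ΔE = -404.7 m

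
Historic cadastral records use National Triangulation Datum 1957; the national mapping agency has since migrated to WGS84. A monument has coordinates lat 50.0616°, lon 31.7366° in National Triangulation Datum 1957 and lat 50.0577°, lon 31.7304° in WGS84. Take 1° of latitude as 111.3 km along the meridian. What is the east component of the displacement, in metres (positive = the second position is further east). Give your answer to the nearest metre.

ΔE = -443 m

Δφ = 50.0577° − 50.0616° = -0.0039°; Δλ = 31.7304° − 31.7366° = -0.0062°.
ΔN = Δφ × 111300 = -434.1 m; ΔE = Δλ × 111300 × cos(50.0616°) = -0.0062 × 111300 × 0.641964 = -443.0 m.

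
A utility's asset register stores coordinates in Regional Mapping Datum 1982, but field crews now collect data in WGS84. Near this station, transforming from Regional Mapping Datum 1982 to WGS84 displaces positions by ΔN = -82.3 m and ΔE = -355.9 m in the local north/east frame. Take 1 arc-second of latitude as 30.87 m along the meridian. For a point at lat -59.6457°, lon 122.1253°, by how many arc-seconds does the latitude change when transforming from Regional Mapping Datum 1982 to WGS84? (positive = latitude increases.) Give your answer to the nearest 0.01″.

Δφ = -2.67″

1″ of latitude = 30.87 m, so Δφ = -82.3 / 30.87 = -2.666″.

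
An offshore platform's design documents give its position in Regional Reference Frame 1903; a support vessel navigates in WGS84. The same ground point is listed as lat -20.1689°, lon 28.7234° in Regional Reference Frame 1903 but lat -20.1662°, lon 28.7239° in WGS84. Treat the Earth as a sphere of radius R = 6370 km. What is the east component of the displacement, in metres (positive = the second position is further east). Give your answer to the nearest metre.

Δφ = -20.1662° − -20.1689° = +0.0027°; Δλ = 28.7239° − 28.7234° = +0.0005°.
1° along a meridian = πR/180 = 111177 m.
ΔN = Δφ × 111177 = 300.2 m; ΔE = Δλ × 111177 × cos(-20.1689°) = +0.0005 × 111177 × 0.938680 = 52.2 m.

ΔE = 52 m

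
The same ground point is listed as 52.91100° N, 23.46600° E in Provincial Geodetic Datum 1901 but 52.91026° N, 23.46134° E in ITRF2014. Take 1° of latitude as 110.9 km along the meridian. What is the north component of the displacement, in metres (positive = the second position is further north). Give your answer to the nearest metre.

ΔN = -82 m

Δφ = 52.91026° − 52.91100° = -0.00074°; Δλ = 23.46134° − 23.46600° = -0.00466°.
ΔN = Δφ × 110900 = -82.1 m; ΔE = Δλ × 110900 × cos(52.91100°) = -0.00466 × 110900 × 0.603055 = -311.7 m.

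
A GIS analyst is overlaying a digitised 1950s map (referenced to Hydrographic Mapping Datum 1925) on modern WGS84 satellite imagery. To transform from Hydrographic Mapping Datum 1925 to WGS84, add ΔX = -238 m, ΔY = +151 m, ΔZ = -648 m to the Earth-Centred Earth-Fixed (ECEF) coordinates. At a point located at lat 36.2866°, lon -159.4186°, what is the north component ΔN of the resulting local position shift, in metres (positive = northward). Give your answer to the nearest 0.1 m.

ΔN = -622.8 m

The local north axis is (−sin φ cos λ, −sin φ sin λ, cos φ), giving ΔN = -131.864 + 31.415 − 522.331 = -622.78 m.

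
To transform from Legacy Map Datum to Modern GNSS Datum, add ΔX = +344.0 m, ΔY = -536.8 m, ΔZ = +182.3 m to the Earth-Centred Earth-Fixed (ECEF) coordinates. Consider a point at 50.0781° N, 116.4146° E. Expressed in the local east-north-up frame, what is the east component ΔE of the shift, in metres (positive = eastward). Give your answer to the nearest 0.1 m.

The local east axis at (φ, λ) is (−sin λ, cos λ, 0), so ΔE = −sin(116.4146°)·344.0 + cos(116.4146°)·(-536.8) = -69.28 m.

ΔE = -69.3 m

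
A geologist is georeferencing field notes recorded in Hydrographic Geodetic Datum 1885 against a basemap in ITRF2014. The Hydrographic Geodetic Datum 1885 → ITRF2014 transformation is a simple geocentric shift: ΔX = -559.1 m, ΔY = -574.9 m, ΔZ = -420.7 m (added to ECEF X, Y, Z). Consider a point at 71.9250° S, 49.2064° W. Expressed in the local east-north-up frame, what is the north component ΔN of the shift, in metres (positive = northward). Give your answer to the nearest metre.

At φ = -71.9250°, λ = -49.2064°: sin φ = -0.950651, cos φ = 0.310262, sin λ = -0.757068, cos λ = 0.653336.
ΔN = −sin φ cos λ·ΔX − sin φ sin λ·ΔY + cos φ·ΔZ = −(-0.950651)(0.653336)(-559.1) − (-0.950651)(-0.757068)(-574.9) + (0.310262)(-420.7) = -64.02 m.

ΔN = -64 m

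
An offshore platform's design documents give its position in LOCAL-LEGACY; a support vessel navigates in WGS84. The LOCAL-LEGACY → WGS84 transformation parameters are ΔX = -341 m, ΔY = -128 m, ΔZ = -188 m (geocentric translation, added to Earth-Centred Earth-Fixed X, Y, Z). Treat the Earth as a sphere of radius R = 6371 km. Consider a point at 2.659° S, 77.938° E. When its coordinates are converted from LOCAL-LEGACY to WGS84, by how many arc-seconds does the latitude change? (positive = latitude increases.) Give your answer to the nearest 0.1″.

sin φ = -0.046392, cos φ = 0.998923, sin λ = 0.977922, cos λ = 0.208970.
North component: ΔN = −sin φ cos λ·ΔX − sin φ sin λ·ΔY + cos φ·ΔZ = −(-0.046392)(0.208970)(-341) − (-0.046392)(0.977922)(-128) + (0.998923)(-188) = -196.91 m.
1° of latitude spans πR/180 = 111195 m, so Δφ = -196.91 / 111195 × 3600 = -6.375″.

Δφ = -6.4″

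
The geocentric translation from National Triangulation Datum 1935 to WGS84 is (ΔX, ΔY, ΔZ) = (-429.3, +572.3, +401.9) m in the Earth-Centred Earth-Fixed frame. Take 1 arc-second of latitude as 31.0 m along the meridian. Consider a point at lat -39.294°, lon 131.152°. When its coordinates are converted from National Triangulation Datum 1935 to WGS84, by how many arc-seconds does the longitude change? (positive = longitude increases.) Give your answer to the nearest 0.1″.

sin φ = -0.633300, cos φ = 0.773907, sin λ = 0.752966, cos λ = -0.658059.
East component: ΔE = −sin λ·ΔX + cos λ·ΔY = −(0.752966)(-429.3) + (-0.658059)(572.3) = -53.36 m.
1° of latitude spans 3600 × 31.00 = 111600 m; at latitude φ, 1° of longitude spans that × cos φ = 86368.0 m, so Δλ = -53.36 / 86368.0 × 3600 = -2.224″.

Δλ = -2.2″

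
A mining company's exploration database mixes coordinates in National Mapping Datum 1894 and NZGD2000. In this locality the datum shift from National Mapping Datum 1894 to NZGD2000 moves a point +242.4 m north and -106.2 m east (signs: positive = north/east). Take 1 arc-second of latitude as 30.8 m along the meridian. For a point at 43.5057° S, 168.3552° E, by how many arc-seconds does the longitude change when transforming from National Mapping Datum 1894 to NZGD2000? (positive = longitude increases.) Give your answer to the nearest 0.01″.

At latitude -43.5057°, cos φ = 0.725306.
1″ of longitude at this latitude = 30.80 × cos φ = 22.3394 m, so Δλ = -106.2 / 22.3394 = -4.754″.

Δλ = -4.75″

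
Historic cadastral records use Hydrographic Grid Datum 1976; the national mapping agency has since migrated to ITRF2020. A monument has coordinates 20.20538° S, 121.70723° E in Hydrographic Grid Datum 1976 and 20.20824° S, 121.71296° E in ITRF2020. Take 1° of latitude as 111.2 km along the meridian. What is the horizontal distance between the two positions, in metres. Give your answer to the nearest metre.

Δφ = -20.20824° − -20.20538° = -0.00286°; Δλ = 121.71296° − 121.70723° = +0.00573°.
ΔN = Δφ × 111200 = -318.0 m; ΔE = Δλ × 111200 × cos(-20.20538°) = +0.00573 × 111200 × 0.938461 = 598.0 m.
Distance = √(ΔE² + ΔN²) = √(598.0² + (-318.0)²) = 677.3 m.

677 m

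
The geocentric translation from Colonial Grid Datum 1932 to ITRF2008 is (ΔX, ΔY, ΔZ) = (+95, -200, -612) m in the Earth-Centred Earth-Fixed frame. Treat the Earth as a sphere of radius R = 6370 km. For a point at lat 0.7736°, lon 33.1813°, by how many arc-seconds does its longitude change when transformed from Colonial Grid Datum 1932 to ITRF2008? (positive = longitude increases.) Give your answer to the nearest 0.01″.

sin φ = 0.013501, cos φ = 0.999909, sin λ = 0.547290, cos λ = 0.836943.
East component: ΔE = −sin λ·ΔX + cos λ·ΔY = −(0.547290)(95) + (0.836943)(-200) = -219.38 m.
1° of latitude spans πR/180 = 111177 m; at latitude φ, 1° of longitude spans that × cos φ = 111167.3 m, so Δλ = -219.38 / 111167.3 × 3600 = -7.104″.

Δλ = -7.10″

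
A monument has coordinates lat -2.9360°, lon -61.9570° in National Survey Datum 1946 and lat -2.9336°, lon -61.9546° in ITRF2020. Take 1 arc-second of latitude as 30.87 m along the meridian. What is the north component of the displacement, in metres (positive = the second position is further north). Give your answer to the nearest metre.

Δφ = -2.9336° − -2.9360° = +0.0024°; Δλ = -61.9546° − -61.9570° = +0.0024°.
1° of latitude = 3600 × 30.87 = 111132 m.
ΔN = Δφ × 111132 = 266.7 m; ΔE = Δλ × 111132 × cos(-2.9360°) = +0.0024 × 111132 × 0.998687 = 266.4 m.

ΔN = 267 m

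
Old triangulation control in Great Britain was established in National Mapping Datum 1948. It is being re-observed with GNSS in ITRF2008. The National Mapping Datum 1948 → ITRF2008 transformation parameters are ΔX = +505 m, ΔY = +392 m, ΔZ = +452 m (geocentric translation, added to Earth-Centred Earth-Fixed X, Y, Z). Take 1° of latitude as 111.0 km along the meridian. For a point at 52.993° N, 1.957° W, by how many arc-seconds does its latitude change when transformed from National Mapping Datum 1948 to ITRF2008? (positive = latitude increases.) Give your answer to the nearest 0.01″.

Δφ = -3.90″

sin φ = 0.798562, cos φ = 0.601913, sin λ = -0.034149, cos λ = 0.999417.
North component: ΔN = −sin φ cos λ·ΔX − sin φ sin λ·ΔY + cos φ·ΔZ = −(0.798562)(0.999417)(505) − (0.798562)(-0.034149)(392) + (0.601913)(452) = -120.28 m.
1° of latitude spans 111000 m, so Δφ = -120.28 / 111000 × 3600 = -3.901″.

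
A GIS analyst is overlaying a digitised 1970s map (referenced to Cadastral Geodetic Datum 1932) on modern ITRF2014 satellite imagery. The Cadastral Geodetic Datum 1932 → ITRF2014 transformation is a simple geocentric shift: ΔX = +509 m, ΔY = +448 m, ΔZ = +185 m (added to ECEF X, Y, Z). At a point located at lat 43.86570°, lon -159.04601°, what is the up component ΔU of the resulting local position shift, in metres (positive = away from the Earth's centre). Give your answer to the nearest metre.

At φ = 43.86570°, λ = -159.04601°: sin φ = 0.692970, cos φ = 0.720966, sin λ = -0.357618, cos λ = -0.933868.
ΔU = cos φ cos λ·ΔX + cos φ sin λ·ΔY + sin φ·ΔZ = (0.720966)(-0.933868)(509) + (0.720966)(-0.357618)(448) + (0.692970)(185) = -330.01 m.

ΔU = -330 m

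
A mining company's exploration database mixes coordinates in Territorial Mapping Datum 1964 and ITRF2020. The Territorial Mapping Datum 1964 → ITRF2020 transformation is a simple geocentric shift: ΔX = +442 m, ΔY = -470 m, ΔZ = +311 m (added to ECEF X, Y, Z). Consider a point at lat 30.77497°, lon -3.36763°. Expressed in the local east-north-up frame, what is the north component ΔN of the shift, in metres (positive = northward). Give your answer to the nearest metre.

The local north axis is (−sin φ cos λ, −sin φ sin λ, cos φ), giving ΔN = -225.767 − 14.127 + 267.206 = 27.31 m.

ΔN = 27 m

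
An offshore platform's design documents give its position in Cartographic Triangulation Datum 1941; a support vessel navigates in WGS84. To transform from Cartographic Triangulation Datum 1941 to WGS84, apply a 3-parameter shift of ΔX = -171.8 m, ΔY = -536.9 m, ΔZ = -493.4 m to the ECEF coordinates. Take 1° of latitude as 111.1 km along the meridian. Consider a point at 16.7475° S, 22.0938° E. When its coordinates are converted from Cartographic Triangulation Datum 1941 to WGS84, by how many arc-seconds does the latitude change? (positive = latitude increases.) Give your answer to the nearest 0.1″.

sin φ = -0.288154, cos φ = 0.957584, sin λ = 0.376124, cos λ = 0.926569.
North component: ΔN = −sin φ cos λ·ΔX − sin φ sin λ·ΔY + cos φ·ΔZ = −(-0.288154)(0.926569)(-171.8) − (-0.288154)(0.376124)(-536.9) + (0.957584)(-493.4) = -576.53 m.
1° of latitude spans 111100 m, so Δφ = -576.53 / 111100 × 3600 = -18.682″.

Δφ = -18.7″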